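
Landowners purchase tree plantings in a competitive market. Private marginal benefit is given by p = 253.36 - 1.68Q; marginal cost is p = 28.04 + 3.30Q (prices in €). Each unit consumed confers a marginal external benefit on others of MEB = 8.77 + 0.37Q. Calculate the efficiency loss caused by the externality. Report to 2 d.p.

Market equilibrium (private): 28.04 + 3.30Q = 253.36 - 1.68Q → Q_m = 45.2450.
Social marginal benefit = demand + MEB = 262.13 - 1.31Q.
Set SMB = MC: 262.13 - 1.31Q = 28.04 + 3.30Q → Q* = 50.7787.
Height of the DWL triangle at Q_m is SMB(Q_m) − MC(Q_m) = MEB(Q_m) = 25.5106.
DWL = ½ × 5.5337 × 25.5106 = 70.5840.

DWL = €70.58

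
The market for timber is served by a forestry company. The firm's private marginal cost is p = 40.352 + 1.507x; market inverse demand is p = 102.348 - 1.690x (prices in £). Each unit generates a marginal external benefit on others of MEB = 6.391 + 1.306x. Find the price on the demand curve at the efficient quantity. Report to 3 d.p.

Social marginal cost = private MC − MEB = 33.961 + 0.201x.
Set SMC = demand: 33.961 + 0.201x = 102.348 - 1.690x → x* = 36.1645.
Consumer price on the demand curve at x*: 102.348 − 1.690×36.1645 = 41.2300.

P = £41.230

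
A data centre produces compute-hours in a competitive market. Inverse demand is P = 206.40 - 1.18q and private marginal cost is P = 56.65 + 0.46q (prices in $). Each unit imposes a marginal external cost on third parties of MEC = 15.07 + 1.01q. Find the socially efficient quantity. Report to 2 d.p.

Social marginal cost = private MC + MEC = 71.72 + 1.47q.
Set SMC = demand: 71.72 + 1.47q = 206.40 - 1.18q → q* = 50.8226.

q* = 50.82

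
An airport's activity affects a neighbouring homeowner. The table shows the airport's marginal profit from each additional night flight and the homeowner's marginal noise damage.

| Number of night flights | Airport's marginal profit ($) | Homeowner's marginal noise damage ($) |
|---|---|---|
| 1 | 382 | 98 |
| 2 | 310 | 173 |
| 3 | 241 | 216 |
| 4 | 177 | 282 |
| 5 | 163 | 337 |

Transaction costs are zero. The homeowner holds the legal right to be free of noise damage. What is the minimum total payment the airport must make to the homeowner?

$487

Efficient level: marginal profit ≥ marginal noise damage through level 3, so k* = 3.
With the homeowner holding the right, the airport must at least compensate total damage at k*: 98 + 173 + 216 = 487.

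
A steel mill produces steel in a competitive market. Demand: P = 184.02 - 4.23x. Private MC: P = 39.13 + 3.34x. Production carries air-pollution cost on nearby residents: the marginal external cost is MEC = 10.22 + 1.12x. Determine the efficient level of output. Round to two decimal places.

x* = 15.50

Social marginal cost = private MC + MEC = 49.35 + 4.46x.
Set SMC = demand: 49.35 + 4.46x = 184.02 - 4.23x → x* = 15.4971.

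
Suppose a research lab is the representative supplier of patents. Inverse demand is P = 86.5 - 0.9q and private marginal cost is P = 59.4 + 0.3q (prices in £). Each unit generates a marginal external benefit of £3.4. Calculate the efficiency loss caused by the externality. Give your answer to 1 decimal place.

Market equilibrium (private): 59.4 + 0.3q = 86.5 - 0.9q → q_m = 22.5833.
Social marginal cost = private MC − MEB = 56.0 + 0.3q.
Set SMC = demand: 56.0 + 0.3q = 86.5 - 0.9q → q* = 25.4167.
The loss is the area between SMC and demand from q* to q_m; with linear curves that's a triangle of height MEB(q_m).
DWL = ½ × 2.8334 × 3.4000 = 4.8168.

DWL = £4.8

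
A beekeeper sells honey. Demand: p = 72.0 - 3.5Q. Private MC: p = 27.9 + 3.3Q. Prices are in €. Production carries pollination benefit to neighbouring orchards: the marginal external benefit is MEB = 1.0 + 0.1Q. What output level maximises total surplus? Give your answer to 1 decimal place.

Q* = 6.7

Social marginal cost = private MC − MEB = 26.9 + 3.2Q.
Set SMC = demand: 26.9 + 3.2Q = 72.0 - 3.5Q → Q* = 6.7313.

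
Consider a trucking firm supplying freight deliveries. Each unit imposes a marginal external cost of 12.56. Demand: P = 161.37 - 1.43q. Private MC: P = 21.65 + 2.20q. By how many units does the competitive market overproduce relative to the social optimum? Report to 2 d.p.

3.46 units

Market equilibrium (private): 21.65 + 2.20q = 161.37 - 1.43q → q_m = 38.4904.
Social marginal cost = private MC + MEC = 34.21 + 2.20q.
Set SMC = demand: 34.21 + 2.20q = 161.37 - 1.43q → q* = 35.0303.
Gap = |38.4904 − 35.0303| = 3.4601.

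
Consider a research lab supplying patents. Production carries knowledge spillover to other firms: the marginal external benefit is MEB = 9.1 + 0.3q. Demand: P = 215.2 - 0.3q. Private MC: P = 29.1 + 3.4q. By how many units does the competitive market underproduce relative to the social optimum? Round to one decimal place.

7.1 units

Market equilibrium (private): 29.1 + 3.4q = 215.2 - 0.3q → q_m = 50.2973.
Social marginal cost = private MC − MEB = 20.0 + 3.1q.
Set SMC = demand: 20.0 + 3.1q = 215.2 - 0.3q → q* = 57.4118.
Gap = |50.2973 − 57.4118| = 7.1145.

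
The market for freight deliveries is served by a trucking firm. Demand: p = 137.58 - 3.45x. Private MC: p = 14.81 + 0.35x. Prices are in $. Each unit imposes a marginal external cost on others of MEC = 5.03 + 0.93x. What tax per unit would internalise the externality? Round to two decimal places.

tax = $28.18 per unit

Social marginal cost = private MC + MEC = 19.84 + 1.28x.
Set SMC = demand: 19.84 + 1.28x = 137.58 - 3.45x → x* = 24.8922.
The Pigouvian tax equals MEC at x*: 5.03 + 0.93×24.8922 = 28.1797.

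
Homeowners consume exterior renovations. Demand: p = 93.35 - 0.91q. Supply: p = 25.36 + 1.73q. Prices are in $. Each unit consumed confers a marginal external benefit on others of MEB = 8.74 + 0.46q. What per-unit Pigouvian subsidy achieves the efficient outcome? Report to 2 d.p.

Social marginal benefit = demand + MEB = 102.09 - 0.45q.
Set SMB = MC: 102.09 - 0.45q = 25.36 + 1.73q → q* = 35.1972.
The Pigouvian subsidy equals MEB at q*: 8.74 + 0.46×35.1972 = 24.9307.

subsidy = $24.93 per unit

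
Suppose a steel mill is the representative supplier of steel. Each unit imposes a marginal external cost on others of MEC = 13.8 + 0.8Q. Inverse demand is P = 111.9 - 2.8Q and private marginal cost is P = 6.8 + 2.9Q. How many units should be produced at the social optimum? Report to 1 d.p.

Q* = 14.0

Social marginal cost = private MC + MEC = 20.6 + 3.7Q.
Set SMC = demand: 20.6 + 3.7Q = 111.9 - 2.8Q → Q* = 14.0462.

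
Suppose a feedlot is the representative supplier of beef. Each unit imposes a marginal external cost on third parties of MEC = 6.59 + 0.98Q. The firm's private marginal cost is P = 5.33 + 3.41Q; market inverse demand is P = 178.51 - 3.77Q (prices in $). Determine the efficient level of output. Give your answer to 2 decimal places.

Social marginal cost = private MC + MEC = 11.92 + 4.39Q.
Set SMC = demand: 11.92 + 4.39Q = 178.51 - 3.77Q → Q* = 20.4154.

Q* = 20.42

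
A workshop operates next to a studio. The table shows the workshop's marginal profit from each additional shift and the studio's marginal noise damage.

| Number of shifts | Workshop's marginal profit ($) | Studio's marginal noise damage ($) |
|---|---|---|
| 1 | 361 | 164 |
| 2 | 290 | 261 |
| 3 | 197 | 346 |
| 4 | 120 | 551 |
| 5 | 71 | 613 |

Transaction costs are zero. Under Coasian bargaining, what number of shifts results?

2

Bargaining reaches the level where marginal profit last exceeds marginal noise damage.
That holds through level 2 (290 ≥ 261) but not at 3 (197 < 346).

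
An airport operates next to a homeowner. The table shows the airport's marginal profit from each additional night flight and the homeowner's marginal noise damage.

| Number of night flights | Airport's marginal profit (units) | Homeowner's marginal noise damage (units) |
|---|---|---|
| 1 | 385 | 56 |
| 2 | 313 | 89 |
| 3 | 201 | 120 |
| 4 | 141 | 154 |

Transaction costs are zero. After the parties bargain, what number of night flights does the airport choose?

Bargaining reaches the level where marginal profit last exceeds marginal noise damage.
That holds through level 3 (201 ≥ 120) but not at 4 (141 < 154).

3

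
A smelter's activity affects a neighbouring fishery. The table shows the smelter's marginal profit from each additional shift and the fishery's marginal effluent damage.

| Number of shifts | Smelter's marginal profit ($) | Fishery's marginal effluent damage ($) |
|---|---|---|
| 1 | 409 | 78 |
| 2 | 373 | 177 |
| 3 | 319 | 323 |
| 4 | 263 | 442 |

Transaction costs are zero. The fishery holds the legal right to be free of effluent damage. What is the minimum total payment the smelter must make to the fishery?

Efficient level: marginal profit ≥ marginal effluent damage through level 2, so k* = 2.
With the fishery holding the right, the smelter must at least compensate total damage at k*: 78 + 177 = 255.

$255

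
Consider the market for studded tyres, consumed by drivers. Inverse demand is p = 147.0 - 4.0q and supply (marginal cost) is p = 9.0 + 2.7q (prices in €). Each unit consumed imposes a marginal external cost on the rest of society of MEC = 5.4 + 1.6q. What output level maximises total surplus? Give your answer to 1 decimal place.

Social marginal benefit = demand − MEC = 141.6 - 5.6q.
Set SMB = MC: 141.6 - 5.6q = 9.0 + 2.7q → q* = 15.9759.

q* = 16.0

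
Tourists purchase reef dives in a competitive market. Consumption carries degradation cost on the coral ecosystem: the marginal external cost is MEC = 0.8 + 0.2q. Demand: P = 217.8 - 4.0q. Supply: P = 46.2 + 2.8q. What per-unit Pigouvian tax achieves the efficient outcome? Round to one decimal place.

tax = 5.7 per unit

Social marginal benefit = demand − MEC = 217.0 - 4.2q.
Set SMB = MC: 217.0 - 4.2q = 46.2 + 2.8q → q* = 24.4000.
The Pigouvian tax equals MEC at q*: 0.8 + 0.2×24.4000 = 5.6800.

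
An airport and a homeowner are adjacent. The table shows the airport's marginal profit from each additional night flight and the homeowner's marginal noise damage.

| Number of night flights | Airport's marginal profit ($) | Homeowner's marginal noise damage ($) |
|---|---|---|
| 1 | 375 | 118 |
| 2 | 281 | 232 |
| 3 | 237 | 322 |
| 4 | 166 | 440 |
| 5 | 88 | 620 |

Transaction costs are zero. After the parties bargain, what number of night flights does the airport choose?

Bargaining reaches the level where marginal profit last exceeds marginal noise damage.
That holds through level 2 (281 ≥ 232) but not at 3 (237 < 322).

2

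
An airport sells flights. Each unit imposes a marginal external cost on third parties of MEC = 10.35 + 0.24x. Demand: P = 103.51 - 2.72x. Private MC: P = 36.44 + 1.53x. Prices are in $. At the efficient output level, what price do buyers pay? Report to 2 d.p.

Social marginal cost = private MC + MEC = 46.79 + 1.77x.
Set SMC = demand: 46.79 + 1.77x = 103.51 - 2.72x → x* = 12.6325.
Consumer price on the demand curve at x*: 103.51 − 2.72×12.6325 = 69.1496.

P = $69.15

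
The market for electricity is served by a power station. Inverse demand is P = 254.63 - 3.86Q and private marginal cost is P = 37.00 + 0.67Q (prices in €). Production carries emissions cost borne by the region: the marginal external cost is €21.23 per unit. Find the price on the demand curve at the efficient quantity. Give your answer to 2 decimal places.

Social marginal cost = private MC + MEC = 58.23 + 0.67Q.
Set SMC = demand: 58.23 + 0.67Q = 254.63 - 3.86Q → Q* = 43.3554.
Consumer price on the demand curve at Q*: 254.63 − 3.86×43.3554 = 87.2782.

P = €87.28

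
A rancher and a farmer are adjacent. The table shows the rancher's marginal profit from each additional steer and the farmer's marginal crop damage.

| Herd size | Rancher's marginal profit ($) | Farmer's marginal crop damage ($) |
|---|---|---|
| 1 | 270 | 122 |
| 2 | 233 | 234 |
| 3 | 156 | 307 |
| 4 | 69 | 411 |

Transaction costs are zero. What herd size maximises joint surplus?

Bargaining reaches the level where marginal profit last exceeds marginal crop damage.
That holds through level 1 (270 ≥ 122) but not at 2 (233 < 234).

1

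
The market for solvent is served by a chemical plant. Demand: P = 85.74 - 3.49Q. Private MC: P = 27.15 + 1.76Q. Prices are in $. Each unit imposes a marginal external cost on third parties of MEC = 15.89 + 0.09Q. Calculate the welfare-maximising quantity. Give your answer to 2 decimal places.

Q* = 8.00

Social marginal cost = private MC + MEC = 43.04 + 1.85Q.
Set SMC = demand: 43.04 + 1.85Q = 85.74 - 3.49Q → Q* = 7.9963.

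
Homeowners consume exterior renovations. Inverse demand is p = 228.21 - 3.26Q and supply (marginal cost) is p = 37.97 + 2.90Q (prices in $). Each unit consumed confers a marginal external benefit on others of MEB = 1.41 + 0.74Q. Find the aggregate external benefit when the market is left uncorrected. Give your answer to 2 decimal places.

Market equilibrium (private): 37.97 + 2.90Q = 228.21 - 3.26Q → Q_m = 30.8831.
Total external benefit = ∫₀^{Q_m} (1.41 + 0.74Q) dQ = 1.41×30.8831 + ½×0.74×30.8831² = 396.4385.

$396.44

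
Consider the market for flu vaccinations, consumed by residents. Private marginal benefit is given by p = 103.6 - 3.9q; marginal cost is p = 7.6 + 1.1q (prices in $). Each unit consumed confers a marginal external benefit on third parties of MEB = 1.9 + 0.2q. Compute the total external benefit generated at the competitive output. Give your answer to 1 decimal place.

Market equilibrium (private): 7.6 + 1.1q = 103.6 - 3.9q → q_m = 19.2000.
Total external benefit = ∫₀^{q_m} (1.9 + 0.2q) dq = 1.9×19.2000 + ½×0.2×19.2000² = 73.3440.

$73.3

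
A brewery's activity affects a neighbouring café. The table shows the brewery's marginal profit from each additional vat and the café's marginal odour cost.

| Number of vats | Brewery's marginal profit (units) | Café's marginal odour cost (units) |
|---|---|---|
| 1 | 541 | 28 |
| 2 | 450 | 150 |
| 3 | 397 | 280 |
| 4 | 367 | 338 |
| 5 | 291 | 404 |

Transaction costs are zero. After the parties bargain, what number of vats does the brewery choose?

4

Bargaining reaches the level where marginal profit last exceeds marginal odour cost.
That holds through level 4 (367 ≥ 338) but not at 5 (291 < 404).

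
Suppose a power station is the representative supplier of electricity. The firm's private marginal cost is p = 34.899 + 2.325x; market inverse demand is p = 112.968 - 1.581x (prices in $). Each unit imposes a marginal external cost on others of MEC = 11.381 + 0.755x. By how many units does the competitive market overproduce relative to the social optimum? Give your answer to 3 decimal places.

5.679 units

Market equilibrium (private): 34.899 + 2.325x = 112.968 - 1.581x → x_m = 19.9869.
Social marginal cost = private MC + MEC = 46.280 + 3.080x.
Set SMC = demand: 46.280 + 3.080x = 112.968 - 1.581x → x* = 14.3077.
Gap = |19.9869 − 14.3077| = 5.6792.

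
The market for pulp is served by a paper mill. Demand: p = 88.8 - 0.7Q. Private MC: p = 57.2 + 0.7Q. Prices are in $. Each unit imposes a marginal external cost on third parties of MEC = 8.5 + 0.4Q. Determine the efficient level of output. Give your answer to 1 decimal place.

Social marginal cost = private MC + MEC = 65.7 + 1.1Q.
Set SMC = demand: 65.7 + 1.1Q = 88.8 - 0.7Q → Q* = 12.8333.

Q* = 12.8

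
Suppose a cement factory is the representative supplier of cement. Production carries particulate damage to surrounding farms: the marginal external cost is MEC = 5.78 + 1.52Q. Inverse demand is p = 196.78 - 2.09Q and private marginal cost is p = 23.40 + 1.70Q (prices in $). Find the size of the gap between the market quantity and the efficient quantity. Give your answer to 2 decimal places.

Market equilibrium (private): 23.40 + 1.70Q = 196.78 - 2.09Q → Q_m = 45.7467.
Social marginal cost = private MC + MEC = 29.18 + 3.22Q.
Set SMC = demand: 29.18 + 3.22Q = 196.78 - 2.09Q → Q* = 31.5631.
Gap = |45.7467 − 31.5631| = 14.1836.

14.18 units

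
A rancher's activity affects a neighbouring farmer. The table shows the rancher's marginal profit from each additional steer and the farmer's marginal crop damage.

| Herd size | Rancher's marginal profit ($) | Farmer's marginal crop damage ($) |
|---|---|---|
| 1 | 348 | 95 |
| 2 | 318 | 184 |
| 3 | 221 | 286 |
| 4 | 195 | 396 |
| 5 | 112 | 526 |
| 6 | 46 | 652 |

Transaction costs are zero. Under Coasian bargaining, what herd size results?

Bargaining reaches the level where marginal profit last exceeds marginal crop damage.
That holds through level 2 (318 ≥ 184) but not at 3 (221 < 286).

2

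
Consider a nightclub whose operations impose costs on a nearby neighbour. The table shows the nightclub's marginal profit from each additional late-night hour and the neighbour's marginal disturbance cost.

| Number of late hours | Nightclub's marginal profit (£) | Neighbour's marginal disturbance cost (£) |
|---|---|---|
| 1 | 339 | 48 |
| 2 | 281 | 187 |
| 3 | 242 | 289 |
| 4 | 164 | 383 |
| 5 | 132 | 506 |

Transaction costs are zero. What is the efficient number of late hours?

Bargaining reaches the level where marginal profit last exceeds marginal disturbance cost.
That holds through level 2 (281 ≥ 187) but not at 3 (242 < 289).

2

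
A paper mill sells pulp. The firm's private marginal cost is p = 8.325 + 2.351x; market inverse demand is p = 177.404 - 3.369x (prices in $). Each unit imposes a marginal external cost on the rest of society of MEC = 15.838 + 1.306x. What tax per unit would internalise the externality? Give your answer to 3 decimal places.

tax = $44.323 per unit

Social marginal cost = private MC + MEC = 24.163 + 3.657x.
Set SMC = demand: 24.163 + 3.657x = 177.404 - 3.369x → x* = 21.8106.
The Pigouvian tax equals MEC at x*: 15.838 + 1.306×21.8106 = 44.3226.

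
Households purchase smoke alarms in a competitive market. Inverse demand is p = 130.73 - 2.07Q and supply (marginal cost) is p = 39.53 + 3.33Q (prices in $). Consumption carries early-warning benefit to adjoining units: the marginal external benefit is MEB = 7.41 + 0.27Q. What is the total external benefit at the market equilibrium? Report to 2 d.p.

$163.65

Market equilibrium (private): 39.53 + 3.33Q = 130.73 - 2.07Q → Q_m = 16.8889.
Total external benefit = ∫₀^{Q_m} (7.41 + 0.27Q) dQ = 7.41×16.8889 + ½×0.27×16.8889² = 163.6535.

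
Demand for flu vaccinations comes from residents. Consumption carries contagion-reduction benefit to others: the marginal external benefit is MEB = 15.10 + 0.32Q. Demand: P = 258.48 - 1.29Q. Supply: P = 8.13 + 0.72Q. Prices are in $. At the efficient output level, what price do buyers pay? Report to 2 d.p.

P = $55.86

Social marginal benefit = demand + MEB = 273.58 - 0.97Q.
Set SMB = MC: 273.58 - 0.97Q = 8.13 + 0.72Q → Q* = 157.0710.
Consumer price on the demand curve at Q*: 258.48 − 1.29×157.0710 = 55.8584.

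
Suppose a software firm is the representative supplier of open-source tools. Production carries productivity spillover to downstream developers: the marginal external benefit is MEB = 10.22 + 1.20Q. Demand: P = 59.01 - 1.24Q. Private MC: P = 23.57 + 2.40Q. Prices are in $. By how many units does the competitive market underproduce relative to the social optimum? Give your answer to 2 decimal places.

8.98 units

Market equilibrium (private): 23.57 + 2.40Q = 59.01 - 1.24Q → Q_m = 9.7363.
Social marginal cost = private MC − MEB = 13.35 + 1.20Q.
Set SMC = demand: 13.35 + 1.20Q = 59.01 - 1.24Q → Q* = 18.7131.
Gap = |9.7363 − 18.7131| = 8.9768.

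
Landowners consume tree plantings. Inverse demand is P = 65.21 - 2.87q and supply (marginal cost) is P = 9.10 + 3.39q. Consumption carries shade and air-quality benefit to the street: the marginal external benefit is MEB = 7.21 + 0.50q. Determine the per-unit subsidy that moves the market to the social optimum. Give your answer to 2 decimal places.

subsidy = 12.71 per unit

Social marginal benefit = demand + MEB = 72.42 - 2.37q.
Set SMB = MC: 72.42 - 2.37q = 9.10 + 3.39q → q* = 10.9931.
The Pigouvian subsidy equals MEB at q*: 7.21 + 0.50×10.9931 = 12.7066.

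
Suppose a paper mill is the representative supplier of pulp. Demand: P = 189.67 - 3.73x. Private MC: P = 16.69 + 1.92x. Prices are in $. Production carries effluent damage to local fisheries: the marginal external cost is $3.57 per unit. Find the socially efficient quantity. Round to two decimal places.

Social marginal cost = private MC + MEC = 20.26 + 1.92x.
Set SMC = demand: 20.26 + 1.92x = 189.67 - 3.73x → x* = 29.9841.

x* = 29.98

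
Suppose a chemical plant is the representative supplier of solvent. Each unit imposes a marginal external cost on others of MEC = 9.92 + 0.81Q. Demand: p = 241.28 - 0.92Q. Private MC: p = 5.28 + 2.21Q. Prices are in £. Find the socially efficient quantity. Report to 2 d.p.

Q* = 57.38

Social marginal cost = private MC + MEC = 15.20 + 3.02Q.
Set SMC = demand: 15.20 + 3.02Q = 241.28 - 0.92Q → Q* = 57.3807.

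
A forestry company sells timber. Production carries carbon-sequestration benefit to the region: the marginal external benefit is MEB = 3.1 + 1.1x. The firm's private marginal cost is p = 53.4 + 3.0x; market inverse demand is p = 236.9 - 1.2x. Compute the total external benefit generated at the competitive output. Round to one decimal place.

Market equilibrium (private): 53.4 + 3.0x = 236.9 - 1.2x → x_m = 43.6905.
Total external benefit = ∫₀^{x_m} (3.1 + 1.1x) dx = 3.1×43.6905 + ½×1.1×43.6905² = 1185.3134.

1185.3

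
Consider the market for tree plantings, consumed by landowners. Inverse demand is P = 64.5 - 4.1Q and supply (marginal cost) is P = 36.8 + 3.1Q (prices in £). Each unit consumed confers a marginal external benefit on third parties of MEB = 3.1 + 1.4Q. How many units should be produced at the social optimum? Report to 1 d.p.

Social marginal benefit = demand + MEB = 67.6 - 2.7Q.
Set SMB = MC: 67.6 - 2.7Q = 36.8 + 3.1Q → Q* = 5.3103.

Q* = 5.3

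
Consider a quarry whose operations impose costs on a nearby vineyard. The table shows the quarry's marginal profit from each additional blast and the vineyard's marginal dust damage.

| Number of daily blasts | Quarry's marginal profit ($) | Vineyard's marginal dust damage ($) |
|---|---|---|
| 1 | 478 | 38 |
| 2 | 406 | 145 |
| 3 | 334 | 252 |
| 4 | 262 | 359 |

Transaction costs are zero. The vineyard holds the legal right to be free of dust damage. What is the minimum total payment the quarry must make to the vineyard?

$435

Efficient level: marginal profit ≥ marginal dust damage through level 3, so k* = 3.
With the vineyard holding the right, the quarry must at least compensate total damage at k*: 38 + 145 + 252 = 435.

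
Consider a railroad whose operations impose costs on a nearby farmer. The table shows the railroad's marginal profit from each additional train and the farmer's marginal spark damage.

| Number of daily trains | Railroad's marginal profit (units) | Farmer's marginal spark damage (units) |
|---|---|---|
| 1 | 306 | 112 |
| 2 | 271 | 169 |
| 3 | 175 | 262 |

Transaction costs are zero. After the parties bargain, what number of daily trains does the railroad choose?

2

Bargaining reaches the level where marginal profit last exceeds marginal spark damage.
That holds through level 2 (271 ≥ 169) but not at 3 (175 < 262).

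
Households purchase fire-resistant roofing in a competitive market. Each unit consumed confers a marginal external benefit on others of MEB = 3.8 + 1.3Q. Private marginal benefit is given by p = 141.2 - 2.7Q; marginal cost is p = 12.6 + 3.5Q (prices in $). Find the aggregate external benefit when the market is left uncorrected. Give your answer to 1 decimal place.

Market equilibrium (private): 12.6 + 3.5Q = 141.2 - 2.7Q → Q_m = 20.7419.
Total external benefit = ∫₀^{Q_m} (3.8 + 1.3Q) dQ = 3.8×20.7419 + ½×1.3×20.7419² = 358.4664.

$358.5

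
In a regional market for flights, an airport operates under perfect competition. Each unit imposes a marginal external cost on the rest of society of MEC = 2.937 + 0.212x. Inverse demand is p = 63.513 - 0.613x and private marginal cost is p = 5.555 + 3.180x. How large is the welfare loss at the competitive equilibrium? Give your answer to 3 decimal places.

DWL = 4.763

Market equilibrium (private): 5.555 + 3.180x = 63.513 - 0.613x → x_m = 15.2803.
Social marginal cost = private MC + MEC = 8.492 + 3.392x.
Set SMC = demand: 8.492 + 3.392x = 63.513 - 0.613x → x* = 13.7381.
Height of the DWL triangle at x_m is SMC(x_m) − demand(x_m) = MEC(x_m) = 6.1764.
DWL = ½ × 1.5422 × 6.1764 = 4.7626.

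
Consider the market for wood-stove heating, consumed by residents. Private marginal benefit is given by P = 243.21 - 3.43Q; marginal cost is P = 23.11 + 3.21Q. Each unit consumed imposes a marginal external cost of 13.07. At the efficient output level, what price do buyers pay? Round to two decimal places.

P = 136.27

Social marginal benefit = demand − MEC = 230.14 - 3.43Q.
Set SMB = MC: 230.14 - 3.43Q = 23.11 + 3.21Q → Q* = 31.1792.
Consumer price on the demand curve at Q*: 243.21 − 3.43×31.1792 = 136.2653.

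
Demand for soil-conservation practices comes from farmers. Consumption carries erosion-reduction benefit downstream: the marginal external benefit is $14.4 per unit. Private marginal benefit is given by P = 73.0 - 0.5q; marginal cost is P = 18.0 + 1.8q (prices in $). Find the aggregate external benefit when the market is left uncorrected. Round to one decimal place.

Market equilibrium (private): 18.0 + 1.8q = 73.0 - 0.5q → q_m = 23.9130.
Total external benefit = MEB × q_m = 14.4 × 23.9130 = 344.3472.

$344.3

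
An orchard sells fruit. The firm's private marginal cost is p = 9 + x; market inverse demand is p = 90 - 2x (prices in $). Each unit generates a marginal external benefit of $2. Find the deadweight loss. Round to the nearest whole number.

DWL = $1

Market equilibrium (private): 9 + x = 90 - 2x → x_m = 27.0000.
Social marginal cost = private MC − MEB = 7 + x.
Set SMC = demand: 7 + x = 90 - 2x → x* = 27.6667.
Height of the DWL triangle at x_m is demand(x_m) − SMC(x_m) = MEB(x_m) = 2.0000.
DWL = ½ × 0.6667 × 2.0000 = 0.6667.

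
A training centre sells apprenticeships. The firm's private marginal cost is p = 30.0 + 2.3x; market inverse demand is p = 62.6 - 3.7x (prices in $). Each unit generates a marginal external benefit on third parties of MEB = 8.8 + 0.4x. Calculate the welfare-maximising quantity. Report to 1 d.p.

x* = 7.4

Social marginal cost = private MC − MEB = 21.2 + 1.9x.
Set SMC = demand: 21.2 + 1.9x = 62.6 - 3.7x → x* = 7.3929.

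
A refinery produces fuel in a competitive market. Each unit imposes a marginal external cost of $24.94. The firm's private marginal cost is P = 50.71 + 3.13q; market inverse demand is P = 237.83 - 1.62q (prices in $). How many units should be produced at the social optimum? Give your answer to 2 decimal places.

q* = 34.14

Social marginal cost = private MC + MEC = 75.65 + 3.13q.
Set SMC = demand: 75.65 + 3.13q = 237.83 - 1.62q → q* = 34.1432.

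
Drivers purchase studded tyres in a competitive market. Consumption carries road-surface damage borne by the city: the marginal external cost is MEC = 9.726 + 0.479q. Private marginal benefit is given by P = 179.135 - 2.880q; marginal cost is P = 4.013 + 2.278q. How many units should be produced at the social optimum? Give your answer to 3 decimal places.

q* = 29.341

Social marginal benefit = demand − MEC = 169.409 - 3.359q.
Set SMB = MC: 169.409 - 3.359q = 4.013 + 2.278q → q* = 29.3411.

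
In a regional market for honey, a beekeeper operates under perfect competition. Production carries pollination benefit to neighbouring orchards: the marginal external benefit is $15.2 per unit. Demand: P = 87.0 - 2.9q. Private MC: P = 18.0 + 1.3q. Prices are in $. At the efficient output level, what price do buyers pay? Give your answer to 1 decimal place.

P = $28.9

Social marginal cost = private MC − MEB = 2.8 + 1.3q.
Set SMC = demand: 2.8 + 1.3q = 87.0 - 2.9q → q* = 20.0476.
Consumer price on the demand curve at q*: 87.0 − 2.9×20.0476 = 28.8620.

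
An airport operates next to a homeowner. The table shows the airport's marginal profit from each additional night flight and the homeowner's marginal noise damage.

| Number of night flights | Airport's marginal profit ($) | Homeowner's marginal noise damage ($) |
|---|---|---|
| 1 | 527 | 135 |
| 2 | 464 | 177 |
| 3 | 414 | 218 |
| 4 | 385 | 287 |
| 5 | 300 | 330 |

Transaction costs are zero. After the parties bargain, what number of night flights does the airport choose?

Bargaining reaches the level where marginal profit last exceeds marginal noise damage.
That holds through level 4 (385 ≥ 287) but not at 5 (300 < 330).

4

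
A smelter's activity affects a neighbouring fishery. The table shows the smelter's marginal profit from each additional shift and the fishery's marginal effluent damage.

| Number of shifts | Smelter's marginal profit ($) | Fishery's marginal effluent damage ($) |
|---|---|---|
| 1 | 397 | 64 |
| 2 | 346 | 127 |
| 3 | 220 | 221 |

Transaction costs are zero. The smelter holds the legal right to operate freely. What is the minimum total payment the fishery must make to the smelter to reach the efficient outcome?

$220

Left alone the smelter would choose level 3 (marginal profit stays positive).
Efficient level: k* = 2 (marginal profit ≥ marginal effluent damage through 2).
The fishery must at least cover the smelter's forgone profit from cutting 3→2: 220 = 220.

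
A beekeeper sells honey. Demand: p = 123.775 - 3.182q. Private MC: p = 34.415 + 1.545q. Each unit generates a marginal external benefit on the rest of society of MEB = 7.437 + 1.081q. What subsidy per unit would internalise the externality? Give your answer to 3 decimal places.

Social marginal cost = private MC − MEB = 26.978 + 0.464q.
Set SMC = demand: 26.978 + 0.464q = 123.775 - 3.182q → q* = 26.5488.
The Pigouvian subsidy equals MEB at q*: 7.437 + 1.081×26.5488 = 36.1363.

subsidy = 36.136 per unit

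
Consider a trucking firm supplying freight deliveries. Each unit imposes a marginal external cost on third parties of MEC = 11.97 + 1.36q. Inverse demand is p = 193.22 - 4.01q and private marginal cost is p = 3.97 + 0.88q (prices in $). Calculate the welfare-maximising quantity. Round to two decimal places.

Social marginal cost = private MC + MEC = 15.94 + 2.24q.
Set SMC = demand: 15.94 + 2.24q = 193.22 - 4.01q → q* = 28.3648.

q* = 28.36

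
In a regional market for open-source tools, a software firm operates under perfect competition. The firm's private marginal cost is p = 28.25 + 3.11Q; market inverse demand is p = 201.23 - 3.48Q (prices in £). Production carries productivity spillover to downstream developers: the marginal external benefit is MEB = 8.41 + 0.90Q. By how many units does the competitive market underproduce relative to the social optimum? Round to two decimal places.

Market equilibrium (private): 28.25 + 3.11Q = 201.23 - 3.48Q → Q_m = 26.2489.
Social marginal cost = private MC − MEB = 19.84 + 2.21Q.
Set SMC = demand: 19.84 + 2.21Q = 201.23 - 3.48Q → Q* = 31.8787.
Gap = |26.2489 − 31.8787| = 5.6298.

5.63 units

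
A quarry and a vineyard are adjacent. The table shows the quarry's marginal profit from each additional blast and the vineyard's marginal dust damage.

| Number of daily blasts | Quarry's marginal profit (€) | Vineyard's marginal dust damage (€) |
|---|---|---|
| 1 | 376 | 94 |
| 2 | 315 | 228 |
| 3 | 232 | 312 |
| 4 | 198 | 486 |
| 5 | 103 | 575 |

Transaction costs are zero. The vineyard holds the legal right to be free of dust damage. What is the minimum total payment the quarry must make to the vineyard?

Efficient level: marginal profit ≥ marginal dust damage through level 2, so k* = 2.
With the vineyard holding the right, the quarry must at least compensate total damage at k*: 94 + 228 = 322.

€322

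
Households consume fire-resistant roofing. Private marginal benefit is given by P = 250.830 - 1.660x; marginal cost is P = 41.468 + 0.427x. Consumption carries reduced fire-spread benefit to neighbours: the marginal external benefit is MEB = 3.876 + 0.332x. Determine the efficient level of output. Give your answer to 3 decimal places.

Social marginal benefit = demand + MEB = 254.706 - 1.328x.
Set SMB = MC: 254.706 - 1.328x = 41.468 + 0.427x → x* = 121.5031.

x* = 121.503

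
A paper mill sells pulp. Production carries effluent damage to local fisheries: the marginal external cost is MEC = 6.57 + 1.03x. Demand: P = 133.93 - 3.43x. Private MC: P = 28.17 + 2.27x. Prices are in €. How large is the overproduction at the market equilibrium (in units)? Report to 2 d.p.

3.82 units

Market equilibrium (private): 28.17 + 2.27x = 133.93 - 3.43x → x_m = 18.5544.
Social marginal cost = private MC + MEC = 34.74 + 3.30x.
Set SMC = demand: 34.74 + 3.30x = 133.93 - 3.43x → x* = 14.7385.
Gap = |18.5544 − 14.7385| = 3.8159.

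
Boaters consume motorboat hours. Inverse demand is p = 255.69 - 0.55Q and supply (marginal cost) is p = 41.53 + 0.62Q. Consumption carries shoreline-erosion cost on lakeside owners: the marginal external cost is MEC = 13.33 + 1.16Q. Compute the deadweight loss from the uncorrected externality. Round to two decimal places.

Market equilibrium (private): 41.53 + 0.62Q = 255.69 - 0.55Q → Q_m = 183.0427.
Social marginal benefit = demand − MEC = 242.36 - 1.71Q.
Set SMB = MC: 242.36 - 1.71Q = 41.53 + 0.62Q → Q* = 86.1931.
Between Q* and Q_m the wedge MC − SMB runs linearly from 0 to MEC(Q_m), so the loss is a triangle.
DWL = ½ × 96.8496 × 225.6596 = 10927.5210.

DWL = 10927.52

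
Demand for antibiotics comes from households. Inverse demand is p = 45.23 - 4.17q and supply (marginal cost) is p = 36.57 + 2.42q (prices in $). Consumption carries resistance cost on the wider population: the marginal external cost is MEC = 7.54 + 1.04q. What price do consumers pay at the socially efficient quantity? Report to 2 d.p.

Social marginal benefit = demand − MEC = 37.69 - 5.21q.
Set SMB = MC: 37.69 - 5.21q = 36.57 + 2.42q → q* = 0.1468.
Consumer price on the demand curve at q*: 45.23 − 4.17×0.1468 = 44.6178.

P = $44.62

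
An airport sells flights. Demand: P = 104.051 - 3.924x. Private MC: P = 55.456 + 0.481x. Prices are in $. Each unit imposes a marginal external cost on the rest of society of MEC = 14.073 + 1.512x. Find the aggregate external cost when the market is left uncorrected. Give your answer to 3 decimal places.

$247.256

Market equilibrium (private): 55.456 + 0.481x = 104.051 - 3.924x → x_m = 11.0318.
Total external cost = ∫₀^{x_m} (14.073 + 1.512x) dx = 14.073×11.0318 + ½×1.512×11.0318² = 247.2562.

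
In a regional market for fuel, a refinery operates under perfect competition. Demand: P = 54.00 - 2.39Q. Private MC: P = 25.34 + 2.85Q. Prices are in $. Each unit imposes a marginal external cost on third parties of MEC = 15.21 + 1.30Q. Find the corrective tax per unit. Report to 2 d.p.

Social marginal cost = private MC + MEC = 40.55 + 4.15Q.
Set SMC = demand: 40.55 + 4.15Q = 54.00 - 2.39Q → Q* = 2.0566.
The Pigouvian tax equals MEC at Q*: 15.21 + 1.30×2.0566 = 17.8836.

tax = $17.88 per unit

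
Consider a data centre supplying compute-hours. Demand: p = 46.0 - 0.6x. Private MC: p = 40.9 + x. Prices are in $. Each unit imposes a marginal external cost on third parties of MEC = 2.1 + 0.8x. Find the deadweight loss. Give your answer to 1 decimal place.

DWL = $4.5

Market equilibrium (private): 40.9 + x = 46.0 - 0.6x → x_m = 3.1875.
Social marginal cost = private MC + MEC = 43.0 + 1.8x.
Set SMC = demand: 43.0 + 1.8x = 46.0 - 0.6x → x* = 1.2500.
The loss is the area between SMC and demand from x* to x_m; with linear curves that's a triangle of height MEC(x_m).
DWL = ½ × 1.9375 × 4.6500 = 4.5047.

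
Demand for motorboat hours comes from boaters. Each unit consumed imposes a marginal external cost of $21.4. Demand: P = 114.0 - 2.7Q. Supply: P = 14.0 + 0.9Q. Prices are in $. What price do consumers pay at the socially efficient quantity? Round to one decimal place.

P = $55.1

Social marginal benefit = demand − MEC = 92.6 - 2.7Q.
Set SMB = MC: 92.6 - 2.7Q = 14.0 + 0.9Q → Q* = 21.8333.
Consumer price on the demand curve at Q*: 114.0 − 2.7×21.8333 = 55.0501.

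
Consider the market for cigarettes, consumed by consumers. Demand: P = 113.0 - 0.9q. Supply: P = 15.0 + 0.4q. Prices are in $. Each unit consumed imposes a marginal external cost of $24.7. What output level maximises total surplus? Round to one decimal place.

q* = 56.4

Social marginal benefit = demand − MEC = 88.3 - 0.9q.
Set SMB = MC: 88.3 - 0.9q = 15.0 + 0.4q → q* = 56.3846.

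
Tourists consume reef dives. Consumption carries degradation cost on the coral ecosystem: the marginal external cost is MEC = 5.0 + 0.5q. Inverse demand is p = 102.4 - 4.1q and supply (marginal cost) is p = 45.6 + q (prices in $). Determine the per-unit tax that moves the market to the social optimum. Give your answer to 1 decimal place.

Social marginal benefit = demand − MEC = 97.4 - 4.6q.
Set SMB = MC: 97.4 - 4.6q = 45.6 + q → q* = 9.2500.
The Pigouvian tax equals MEC at q*: 5.0 + 0.5×9.2500 = 9.6250.

tax = $9.6 per unit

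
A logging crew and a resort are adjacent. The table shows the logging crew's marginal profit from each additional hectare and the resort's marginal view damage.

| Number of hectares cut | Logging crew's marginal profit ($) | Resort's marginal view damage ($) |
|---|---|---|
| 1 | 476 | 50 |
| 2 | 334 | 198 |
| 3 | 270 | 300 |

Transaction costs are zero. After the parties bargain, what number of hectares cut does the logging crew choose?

Bargaining reaches the level where marginal profit last exceeds marginal view damage.
That holds through level 2 (334 ≥ 198) but not at 3 (270 < 300).

2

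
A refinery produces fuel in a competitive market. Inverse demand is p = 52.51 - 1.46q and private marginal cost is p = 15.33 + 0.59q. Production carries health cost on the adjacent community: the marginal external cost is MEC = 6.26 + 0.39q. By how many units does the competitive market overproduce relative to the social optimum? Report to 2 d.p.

5.46 units

Market equilibrium (private): 15.33 + 0.59q = 52.51 - 1.46q → q_m = 18.1366.
Social marginal cost = private MC + MEC = 21.59 + 0.98q.
Set SMC = demand: 21.59 + 0.98q = 52.51 - 1.46q → q* = 12.6721.
Gap = |18.1366 − 12.6721| = 5.4645.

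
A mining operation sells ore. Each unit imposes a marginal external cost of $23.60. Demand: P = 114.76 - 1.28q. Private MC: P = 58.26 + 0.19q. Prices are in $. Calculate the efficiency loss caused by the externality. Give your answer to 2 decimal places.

DWL = $189.44

Market equilibrium (private): 58.26 + 0.19q = 114.76 - 1.28q → q_m = 38.4354.
Social marginal cost = private MC + MEC = 81.86 + 0.19q.
Set SMC = demand: 81.86 + 0.19q = 114.76 - 1.28q → q* = 22.3810.
The loss is the area between SMC and demand from q* to q_m; with linear curves that's a triangle of height MEC(q_m).
DWL = ½ × 16.0544 × 23.6000 = 189.4419.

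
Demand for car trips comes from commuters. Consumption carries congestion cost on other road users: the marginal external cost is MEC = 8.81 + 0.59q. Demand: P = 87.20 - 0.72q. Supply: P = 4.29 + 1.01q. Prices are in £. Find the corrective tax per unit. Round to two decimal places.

tax = £27.65 per unit

Social marginal benefit = demand − MEC = 78.39 - 1.31q.
Set SMB = MC: 78.39 - 1.31q = 4.29 + 1.01q → q* = 31.9397.
The Pigouvian tax equals MEC at q*: 8.81 + 0.59×31.9397 = 27.6544.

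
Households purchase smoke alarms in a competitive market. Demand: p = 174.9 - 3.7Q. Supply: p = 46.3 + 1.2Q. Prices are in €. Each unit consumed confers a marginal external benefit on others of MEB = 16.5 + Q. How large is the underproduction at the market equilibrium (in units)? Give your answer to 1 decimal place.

11.0 units

Market equilibrium (private): 46.3 + 1.2Q = 174.9 - 3.7Q → Q_m = 26.2449.
Social marginal benefit = demand + MEB = 191.4 - 2.7Q.
Set SMB = MC: 191.4 - 2.7Q = 46.3 + 1.2Q → Q* = 37.2051.
Gap = |26.2449 − 37.2051| = 10.9602.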